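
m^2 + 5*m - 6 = (m - 1)*(m + 6)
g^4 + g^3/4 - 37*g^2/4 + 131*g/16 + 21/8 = (g - 2)*(g - 3/2)*(g + 1/4)*(g + 7/2)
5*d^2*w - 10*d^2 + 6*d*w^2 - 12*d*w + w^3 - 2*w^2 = (d + w)*(5*d + w)*(w - 2)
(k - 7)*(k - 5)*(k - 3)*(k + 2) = k^4 - 13*k^3 + 41*k^2 + 37*k - 210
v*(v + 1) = v^2 + v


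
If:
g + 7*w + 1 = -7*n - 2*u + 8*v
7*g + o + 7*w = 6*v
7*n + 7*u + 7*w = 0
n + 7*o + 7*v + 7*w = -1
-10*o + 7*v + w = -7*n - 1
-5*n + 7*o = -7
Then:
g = 27382/399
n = 1303/19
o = 6382/133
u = -479/399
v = 3772/399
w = -26884/399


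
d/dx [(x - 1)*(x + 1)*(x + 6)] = 3*x^2 + 12*x - 1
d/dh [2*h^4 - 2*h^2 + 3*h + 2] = 8*h^3 - 4*h + 3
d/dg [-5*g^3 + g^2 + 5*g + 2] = -15*g^2 + 2*g + 5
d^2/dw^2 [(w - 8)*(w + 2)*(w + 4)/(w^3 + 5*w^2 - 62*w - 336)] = 2*(-7*w^3 - 102*w^2 - 444*w - 496)/(w^6 + 39*w^5 + 633*w^4 + 5473*w^3 + 26586*w^2 + 68796*w + 74088)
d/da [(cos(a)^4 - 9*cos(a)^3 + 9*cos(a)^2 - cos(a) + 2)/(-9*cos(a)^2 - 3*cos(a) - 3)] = (6*cos(a)^5 - 24*cos(a)^4 - 14*cos(a)^3 - 15*cos(a)^2 + 6*cos(a) - 3)*sin(a)/(3*(-3*sin(a)^2 + cos(a) + 4)^2)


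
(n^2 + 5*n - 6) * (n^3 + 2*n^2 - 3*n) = n^5 + 7*n^4 + n^3 - 27*n^2 + 18*n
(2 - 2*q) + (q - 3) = -q - 1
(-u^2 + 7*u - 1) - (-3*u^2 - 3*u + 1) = 2*u^2 + 10*u - 2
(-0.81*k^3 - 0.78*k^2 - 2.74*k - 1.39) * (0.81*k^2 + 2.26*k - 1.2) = -0.6561*k^5 - 2.4624*k^4 - 3.0102*k^3 - 6.3823*k^2 + 0.146600000000001*k + 1.668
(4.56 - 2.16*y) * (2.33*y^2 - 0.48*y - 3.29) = -5.0328*y^3 + 11.6616*y^2 + 4.9176*y - 15.0024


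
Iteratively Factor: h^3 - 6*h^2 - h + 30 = (h + 2)*(h^2 - 8*h + 15) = (h - 3)*(h + 2)*(h - 5)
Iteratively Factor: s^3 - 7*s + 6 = (s - 1)*(s^2 + s - 6) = (s - 1)*(s + 3)*(s - 2)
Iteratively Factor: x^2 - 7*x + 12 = (x - 4)*(x - 3)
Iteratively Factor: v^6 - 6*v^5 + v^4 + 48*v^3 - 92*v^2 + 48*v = (v)*(v^5 - 6*v^4 + v^3 + 48*v^2 - 92*v + 48) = v*(v - 2)*(v^4 - 4*v^3 - 7*v^2 + 34*v - 24) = v*(v - 2)*(v - 1)*(v^3 - 3*v^2 - 10*v + 24) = v*(v - 4)*(v - 2)*(v - 1)*(v^2 + v - 6) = v*(v - 4)*(v - 2)^2*(v - 1)*(v + 3)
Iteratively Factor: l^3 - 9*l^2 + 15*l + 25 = (l - 5)*(l^2 - 4*l - 5) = (l - 5)^2*(l + 1)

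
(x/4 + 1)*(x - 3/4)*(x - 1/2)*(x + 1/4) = x^4/4 + 3*x^3/4 - 63*x^2/64 + 11*x/128 + 3/32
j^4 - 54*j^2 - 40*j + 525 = (j - 7)*(j - 3)*(j + 5)^2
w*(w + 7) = w^2 + 7*w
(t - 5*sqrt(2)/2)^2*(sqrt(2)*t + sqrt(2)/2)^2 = 2*t^4 - 10*sqrt(2)*t^3 + 2*t^3 - 10*sqrt(2)*t^2 + 51*t^2/2 - 5*sqrt(2)*t/2 + 25*t + 25/4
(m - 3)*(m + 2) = m^2 - m - 6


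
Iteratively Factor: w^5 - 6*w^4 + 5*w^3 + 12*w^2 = (w - 4)*(w^4 - 2*w^3 - 3*w^2) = (w - 4)*(w + 1)*(w^3 - 3*w^2) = w*(w - 4)*(w + 1)*(w^2 - 3*w) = w*(w - 4)*(w - 3)*(w + 1)*(w)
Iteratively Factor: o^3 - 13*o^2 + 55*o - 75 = (o - 5)*(o^2 - 8*o + 15) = (o - 5)*(o - 3)*(o - 5)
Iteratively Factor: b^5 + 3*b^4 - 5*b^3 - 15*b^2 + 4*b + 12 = (b + 1)*(b^4 + 2*b^3 - 7*b^2 - 8*b + 12) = (b + 1)*(b + 2)*(b^3 - 7*b + 6) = (b - 1)*(b + 1)*(b + 2)*(b^2 + b - 6) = (b - 1)*(b + 1)*(b + 2)*(b + 3)*(b - 2)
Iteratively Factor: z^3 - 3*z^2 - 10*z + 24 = (z + 3)*(z^2 - 6*z + 8) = (z - 2)*(z + 3)*(z - 4)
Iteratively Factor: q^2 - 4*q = (q)*(q - 4)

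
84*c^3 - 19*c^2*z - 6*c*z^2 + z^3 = (-7*c + z)*(-3*c + z)*(4*c + z)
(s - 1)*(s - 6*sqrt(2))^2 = s^3 - 12*sqrt(2)*s^2 - s^2 + 12*sqrt(2)*s + 72*s - 72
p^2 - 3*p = p*(p - 3)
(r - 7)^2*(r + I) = r^3 - 14*r^2 + I*r^2 + 49*r - 14*I*r + 49*I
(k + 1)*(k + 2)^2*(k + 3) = k^4 + 8*k^3 + 23*k^2 + 28*k + 12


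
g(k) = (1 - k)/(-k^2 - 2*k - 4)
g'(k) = (1 - k)*(2*k + 2)/(-k^2 - 2*k - 4)^2 - 1/(-k^2 - 2*k - 4) = (k^2 + 2*k - 2*(k - 1)*(k + 1) + 4)/(k^2 + 2*k + 4)^2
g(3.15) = 0.11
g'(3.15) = 0.01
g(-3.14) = -0.55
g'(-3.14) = -0.18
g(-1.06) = -0.69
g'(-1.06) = 0.31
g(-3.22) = -0.53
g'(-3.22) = -0.17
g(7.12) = 0.09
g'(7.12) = -0.01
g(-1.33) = -0.75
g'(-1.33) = 0.16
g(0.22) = -0.17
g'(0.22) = 0.32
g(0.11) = -0.21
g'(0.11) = 0.35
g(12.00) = 0.06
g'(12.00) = 0.00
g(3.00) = 0.11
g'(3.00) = 0.01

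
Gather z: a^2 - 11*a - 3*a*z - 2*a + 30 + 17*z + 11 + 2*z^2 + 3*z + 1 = a^2 - 13*a + 2*z^2 + z*(20 - 3*a) + 42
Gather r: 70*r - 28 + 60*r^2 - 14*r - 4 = 60*r^2 + 56*r - 32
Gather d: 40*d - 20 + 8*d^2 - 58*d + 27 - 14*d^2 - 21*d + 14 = -6*d^2 - 39*d + 21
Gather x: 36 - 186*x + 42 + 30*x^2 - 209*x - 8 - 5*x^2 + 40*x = 25*x^2 - 355*x + 70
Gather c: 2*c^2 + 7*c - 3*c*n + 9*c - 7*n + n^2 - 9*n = 2*c^2 + c*(16 - 3*n) + n^2 - 16*n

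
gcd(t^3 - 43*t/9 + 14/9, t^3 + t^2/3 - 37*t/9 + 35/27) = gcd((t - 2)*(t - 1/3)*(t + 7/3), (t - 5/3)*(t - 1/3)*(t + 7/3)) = t^2 + 2*t - 7/9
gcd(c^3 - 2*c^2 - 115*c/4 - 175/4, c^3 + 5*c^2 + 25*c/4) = c^2 + 5*c + 25/4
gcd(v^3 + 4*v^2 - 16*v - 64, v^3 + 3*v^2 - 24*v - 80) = v^2 + 8*v + 16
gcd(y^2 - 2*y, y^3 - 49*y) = y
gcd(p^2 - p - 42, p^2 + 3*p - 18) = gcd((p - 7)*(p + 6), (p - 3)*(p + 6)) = p + 6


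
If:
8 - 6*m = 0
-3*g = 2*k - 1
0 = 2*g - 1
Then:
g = 1/2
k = -1/4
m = 4/3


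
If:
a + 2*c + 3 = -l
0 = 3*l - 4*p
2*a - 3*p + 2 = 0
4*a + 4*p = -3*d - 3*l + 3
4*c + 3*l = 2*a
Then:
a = -23/14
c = -11/28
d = 13/3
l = -4/7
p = -3/7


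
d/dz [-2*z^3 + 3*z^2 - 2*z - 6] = -6*z^2 + 6*z - 2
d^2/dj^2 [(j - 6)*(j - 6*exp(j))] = -6*j*exp(j) + 24*exp(j) + 2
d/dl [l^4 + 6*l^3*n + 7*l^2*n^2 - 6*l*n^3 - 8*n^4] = 4*l^3 + 18*l^2*n + 14*l*n^2 - 6*n^3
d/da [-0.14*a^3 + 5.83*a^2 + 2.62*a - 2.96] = -0.42*a^2 + 11.66*a + 2.62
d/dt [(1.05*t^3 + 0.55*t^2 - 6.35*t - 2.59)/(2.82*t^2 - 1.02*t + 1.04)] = (2.961*t^4 - 2.142*t^3 + 20.622*t^2 + 15.7516*t - 9.2458)/(7.9524*t^4 - 5.7528*t^3 + 6.906*t^2 - 2.1216*t + 1.0816)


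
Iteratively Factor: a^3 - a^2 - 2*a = (a - 2)*(a^2 + a) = (a - 2)*(a + 1)*(a)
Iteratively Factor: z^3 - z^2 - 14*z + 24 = (z + 4)*(z^2 - 5*z + 6) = (z - 2)*(z + 4)*(z - 3)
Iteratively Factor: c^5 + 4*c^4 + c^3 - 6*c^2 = (c)*(c^4 + 4*c^3 + c^2 - 6*c) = c^2*(c^3 + 4*c^2 + c - 6) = c^2*(c + 2)*(c^2 + 2*c - 3) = c^2*(c - 1)*(c + 2)*(c + 3)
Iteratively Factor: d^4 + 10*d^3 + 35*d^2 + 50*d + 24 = (d + 1)*(d^3 + 9*d^2 + 26*d + 24) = (d + 1)*(d + 4)*(d^2 + 5*d + 6) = (d + 1)*(d + 3)*(d + 4)*(d + 2)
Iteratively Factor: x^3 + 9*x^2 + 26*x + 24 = (x + 2)*(x^2 + 7*x + 12) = (x + 2)*(x + 4)*(x + 3)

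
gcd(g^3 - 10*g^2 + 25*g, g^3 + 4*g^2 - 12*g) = g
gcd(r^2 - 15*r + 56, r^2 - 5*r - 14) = r - 7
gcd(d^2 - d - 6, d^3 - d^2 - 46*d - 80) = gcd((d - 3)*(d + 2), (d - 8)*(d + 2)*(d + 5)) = d + 2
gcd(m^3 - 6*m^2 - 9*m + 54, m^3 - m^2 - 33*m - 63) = m + 3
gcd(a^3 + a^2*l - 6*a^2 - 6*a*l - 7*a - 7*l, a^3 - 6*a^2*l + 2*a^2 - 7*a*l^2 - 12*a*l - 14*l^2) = a + l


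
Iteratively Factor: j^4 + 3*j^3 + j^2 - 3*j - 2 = (j + 1)*(j^3 + 2*j^2 - j - 2) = (j - 1)*(j + 1)*(j^2 + 3*j + 2) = (j - 1)*(j + 1)^2*(j + 2)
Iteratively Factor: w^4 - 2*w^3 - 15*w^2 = (w + 3)*(w^3 - 5*w^2) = (w - 5)*(w + 3)*(w^2) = w*(w - 5)*(w + 3)*(w)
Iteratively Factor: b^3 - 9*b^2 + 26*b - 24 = (b - 3)*(b^2 - 6*b + 8) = (b - 3)*(b - 2)*(b - 4)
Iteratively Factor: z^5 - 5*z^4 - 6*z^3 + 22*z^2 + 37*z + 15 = (z - 5)*(z^4 - 6*z^2 - 8*z - 3) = (z - 5)*(z - 3)*(z^3 + 3*z^2 + 3*z + 1) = (z - 5)*(z - 3)*(z + 1)*(z^2 + 2*z + 1) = (z - 5)*(z - 3)*(z + 1)^2*(z + 1)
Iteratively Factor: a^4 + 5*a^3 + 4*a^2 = (a)*(a^3 + 5*a^2 + 4*a) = a*(a + 4)*(a^2 + a) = a*(a + 1)*(a + 4)*(a)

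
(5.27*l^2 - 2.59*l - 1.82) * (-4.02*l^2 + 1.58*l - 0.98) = -21.1854*l^4 + 18.7384*l^3 - 1.9404*l^2 - 0.337400000000001*l + 1.7836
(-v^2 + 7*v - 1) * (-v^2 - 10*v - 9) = v^4 + 3*v^3 - 60*v^2 - 53*v + 9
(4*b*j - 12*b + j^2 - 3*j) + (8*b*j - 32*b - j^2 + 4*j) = 12*b*j - 44*b + j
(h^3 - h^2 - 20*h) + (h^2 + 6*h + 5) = h^3 - 14*h + 5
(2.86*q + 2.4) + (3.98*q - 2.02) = 6.84*q + 0.38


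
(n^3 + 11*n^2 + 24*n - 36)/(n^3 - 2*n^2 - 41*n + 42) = (n + 6)/(n - 7)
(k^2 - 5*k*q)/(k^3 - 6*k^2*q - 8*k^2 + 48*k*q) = (k - 5*q)/(k^2 - 6*k*q - 8*k + 48*q)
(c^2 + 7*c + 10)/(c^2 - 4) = (c + 5)/(c - 2)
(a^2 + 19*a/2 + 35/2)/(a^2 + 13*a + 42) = (a + 5/2)/(a + 6)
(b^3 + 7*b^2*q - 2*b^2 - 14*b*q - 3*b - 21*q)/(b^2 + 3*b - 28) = (b^3 + 7*b^2*q - 2*b^2 - 14*b*q - 3*b - 21*q)/(b^2 + 3*b - 28)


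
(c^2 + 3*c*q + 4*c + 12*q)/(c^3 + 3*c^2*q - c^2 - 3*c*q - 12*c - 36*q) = (c + 4)/(c^2 - c - 12)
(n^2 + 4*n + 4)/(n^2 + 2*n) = (n + 2)/n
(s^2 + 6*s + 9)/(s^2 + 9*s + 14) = (s^2 + 6*s + 9)/(s^2 + 9*s + 14)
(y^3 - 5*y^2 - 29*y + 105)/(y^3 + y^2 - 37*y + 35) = (y^3 - 5*y^2 - 29*y + 105)/(y^3 + y^2 - 37*y + 35)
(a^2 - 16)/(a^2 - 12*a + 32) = (a + 4)/(a - 8)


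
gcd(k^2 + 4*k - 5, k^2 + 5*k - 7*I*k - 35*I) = k + 5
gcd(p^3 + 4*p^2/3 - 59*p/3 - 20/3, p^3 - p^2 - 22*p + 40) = p^2 + p - 20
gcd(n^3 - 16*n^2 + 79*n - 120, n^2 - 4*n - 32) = n - 8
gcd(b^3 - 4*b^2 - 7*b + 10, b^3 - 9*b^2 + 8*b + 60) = b^2 - 3*b - 10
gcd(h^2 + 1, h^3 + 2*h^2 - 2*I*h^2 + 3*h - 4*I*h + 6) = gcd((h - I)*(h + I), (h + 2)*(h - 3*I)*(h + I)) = h + I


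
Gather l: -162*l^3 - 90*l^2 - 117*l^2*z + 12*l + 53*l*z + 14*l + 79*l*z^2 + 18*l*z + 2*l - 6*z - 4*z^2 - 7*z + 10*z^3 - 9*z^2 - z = -162*l^3 + l^2*(-117*z - 90) + l*(79*z^2 + 71*z + 28) + 10*z^3 - 13*z^2 - 14*z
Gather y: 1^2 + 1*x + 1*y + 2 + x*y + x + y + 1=2*x + y*(x + 2) + 4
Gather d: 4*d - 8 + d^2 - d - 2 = d^2 + 3*d - 10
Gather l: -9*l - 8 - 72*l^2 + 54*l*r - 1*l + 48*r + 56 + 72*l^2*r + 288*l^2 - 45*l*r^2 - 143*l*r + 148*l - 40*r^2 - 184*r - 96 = l^2*(72*r + 216) + l*(-45*r^2 - 89*r + 138) - 40*r^2 - 136*r - 48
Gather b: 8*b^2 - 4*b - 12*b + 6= 8*b^2 - 16*b + 6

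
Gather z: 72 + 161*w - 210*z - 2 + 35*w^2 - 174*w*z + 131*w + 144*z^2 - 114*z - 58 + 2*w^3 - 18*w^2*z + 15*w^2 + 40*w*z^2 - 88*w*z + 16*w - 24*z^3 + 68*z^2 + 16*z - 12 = 2*w^3 + 50*w^2 + 308*w - 24*z^3 + z^2*(40*w + 212) + z*(-18*w^2 - 262*w - 308)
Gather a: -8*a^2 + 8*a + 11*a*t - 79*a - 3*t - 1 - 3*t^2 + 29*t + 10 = -8*a^2 + a*(11*t - 71) - 3*t^2 + 26*t + 9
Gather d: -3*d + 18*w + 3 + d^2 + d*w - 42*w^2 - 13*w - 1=d^2 + d*(w - 3) - 42*w^2 + 5*w + 2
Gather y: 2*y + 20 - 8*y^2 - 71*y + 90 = -8*y^2 - 69*y + 110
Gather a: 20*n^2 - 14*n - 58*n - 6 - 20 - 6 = 20*n^2 - 72*n - 32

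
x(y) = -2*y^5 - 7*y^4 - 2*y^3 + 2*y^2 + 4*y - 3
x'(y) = -10*y^4 - 28*y^3 - 6*y^2 + 4*y + 4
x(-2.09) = -38.17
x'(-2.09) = 34.25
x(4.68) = -7993.62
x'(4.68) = -7775.94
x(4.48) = -6553.79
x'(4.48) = -6644.34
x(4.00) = -3923.00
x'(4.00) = -4428.00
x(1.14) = -14.48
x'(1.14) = -57.61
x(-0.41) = -4.34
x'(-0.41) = 3.00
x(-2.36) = -45.74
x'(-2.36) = 18.98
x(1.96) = -163.69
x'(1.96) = -369.62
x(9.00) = -165288.00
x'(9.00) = -86468.00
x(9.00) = -165288.00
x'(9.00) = -86468.00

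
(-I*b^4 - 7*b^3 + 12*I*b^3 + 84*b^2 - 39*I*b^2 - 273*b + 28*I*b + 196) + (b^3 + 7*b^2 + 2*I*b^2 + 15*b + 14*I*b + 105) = -I*b^4 - 6*b^3 + 12*I*b^3 + 91*b^2 - 37*I*b^2 - 258*b + 42*I*b + 301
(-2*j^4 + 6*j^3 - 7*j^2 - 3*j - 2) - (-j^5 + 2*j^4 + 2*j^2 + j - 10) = j^5 - 4*j^4 + 6*j^3 - 9*j^2 - 4*j + 8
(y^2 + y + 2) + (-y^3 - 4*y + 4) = -y^3 + y^2 - 3*y + 6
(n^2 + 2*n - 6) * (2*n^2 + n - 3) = 2*n^4 + 5*n^3 - 13*n^2 - 12*n + 18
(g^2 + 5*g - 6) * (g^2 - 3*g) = g^4 + 2*g^3 - 21*g^2 + 18*g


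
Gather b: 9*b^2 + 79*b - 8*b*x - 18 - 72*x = 9*b^2 + b*(79 - 8*x) - 72*x - 18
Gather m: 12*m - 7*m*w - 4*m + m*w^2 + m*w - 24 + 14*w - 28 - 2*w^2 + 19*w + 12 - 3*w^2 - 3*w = m*(w^2 - 6*w + 8) - 5*w^2 + 30*w - 40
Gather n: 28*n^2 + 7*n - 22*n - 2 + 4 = 28*n^2 - 15*n + 2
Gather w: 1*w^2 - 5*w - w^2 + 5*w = 0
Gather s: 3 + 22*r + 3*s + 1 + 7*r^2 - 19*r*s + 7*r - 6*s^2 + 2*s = 7*r^2 + 29*r - 6*s^2 + s*(5 - 19*r) + 4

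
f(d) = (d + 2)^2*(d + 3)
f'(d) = (d + 2)^2 + (d + 3)*(2*d + 4)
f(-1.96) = 0.00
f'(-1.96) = 0.08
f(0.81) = 30.08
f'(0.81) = 29.31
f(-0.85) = 2.84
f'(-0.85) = 6.27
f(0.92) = 33.42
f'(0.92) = 31.42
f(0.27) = 16.85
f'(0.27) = 20.00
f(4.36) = 297.71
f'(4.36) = 134.07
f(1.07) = 38.36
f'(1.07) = 34.41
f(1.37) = 49.63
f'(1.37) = 40.81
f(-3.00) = 0.00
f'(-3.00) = 1.00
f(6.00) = 576.00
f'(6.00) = 208.00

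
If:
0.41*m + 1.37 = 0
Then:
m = -3.34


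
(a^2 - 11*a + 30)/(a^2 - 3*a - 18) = (a - 5)/(a + 3)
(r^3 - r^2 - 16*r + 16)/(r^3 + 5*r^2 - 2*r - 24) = (r^2 - 5*r + 4)/(r^2 + r - 6)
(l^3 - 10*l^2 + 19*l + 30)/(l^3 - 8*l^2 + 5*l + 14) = (l^2 - 11*l + 30)/(l^2 - 9*l + 14)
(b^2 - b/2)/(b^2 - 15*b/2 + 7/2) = b/(b - 7)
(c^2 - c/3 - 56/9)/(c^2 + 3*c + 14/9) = (3*c - 8)/(3*c + 2)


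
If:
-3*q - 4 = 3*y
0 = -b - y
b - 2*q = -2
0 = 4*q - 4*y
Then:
No Solution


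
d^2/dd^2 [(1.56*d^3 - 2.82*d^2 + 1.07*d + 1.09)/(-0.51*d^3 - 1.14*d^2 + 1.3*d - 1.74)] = (3.280932*d^6 - 7.875522*d^5 + 20.695392*d^4 - 40.09962*d^3 - 5.15934000000001*d^2 - 0.107748000000003*d + 12.875032)/(0.132651*d^9 + 0.889542*d^8 + 0.973998*d^7 - 1.695654*d^6 + 3.587076*d^5 + 5.641992*d^4 - 13.036852*d^3 + 19.176192*d^2 - 11.80764*d + 5.268024)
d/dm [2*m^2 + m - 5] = 4*m + 1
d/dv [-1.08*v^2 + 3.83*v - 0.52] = 3.83 - 2.16*v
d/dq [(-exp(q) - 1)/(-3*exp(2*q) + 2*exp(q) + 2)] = 3*(-exp(q) - 2)*exp(2*q)/(9*exp(4*q) - 12*exp(3*q) - 8*exp(2*q) + 8*exp(q) + 4)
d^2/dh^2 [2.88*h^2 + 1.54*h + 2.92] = 5.76000000000000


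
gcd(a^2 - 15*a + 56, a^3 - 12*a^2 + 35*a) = a - 7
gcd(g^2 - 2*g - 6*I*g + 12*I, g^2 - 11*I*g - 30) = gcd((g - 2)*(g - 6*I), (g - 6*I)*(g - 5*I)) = g - 6*I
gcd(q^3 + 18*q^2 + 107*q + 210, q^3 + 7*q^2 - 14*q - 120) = q^2 + 11*q + 30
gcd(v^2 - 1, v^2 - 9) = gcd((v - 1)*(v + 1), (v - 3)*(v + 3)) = 1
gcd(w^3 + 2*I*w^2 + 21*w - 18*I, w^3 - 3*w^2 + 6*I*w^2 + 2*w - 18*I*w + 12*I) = w + 6*I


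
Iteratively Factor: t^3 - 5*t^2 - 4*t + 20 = (t - 2)*(t^2 - 3*t - 10) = (t - 2)*(t + 2)*(t - 5)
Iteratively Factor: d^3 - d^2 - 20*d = (d)*(d^2 - d - 20) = d*(d + 4)*(d - 5)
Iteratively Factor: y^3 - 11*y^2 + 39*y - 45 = (y - 3)*(y^2 - 8*y + 15) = (y - 5)*(y - 3)*(y - 3)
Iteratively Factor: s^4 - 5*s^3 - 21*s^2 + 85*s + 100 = (s + 1)*(s^3 - 6*s^2 - 15*s + 100) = (s + 1)*(s + 4)*(s^2 - 10*s + 25) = (s - 5)*(s + 1)*(s + 4)*(s - 5)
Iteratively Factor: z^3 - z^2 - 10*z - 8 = (z + 1)*(z^2 - 2*z - 8) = (z + 1)*(z + 2)*(z - 4)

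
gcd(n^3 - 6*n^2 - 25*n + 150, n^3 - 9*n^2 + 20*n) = n - 5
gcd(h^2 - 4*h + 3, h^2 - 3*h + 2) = h - 1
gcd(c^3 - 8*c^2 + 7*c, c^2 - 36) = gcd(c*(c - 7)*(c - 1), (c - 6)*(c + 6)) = 1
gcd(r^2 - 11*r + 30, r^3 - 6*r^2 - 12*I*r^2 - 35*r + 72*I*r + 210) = r - 6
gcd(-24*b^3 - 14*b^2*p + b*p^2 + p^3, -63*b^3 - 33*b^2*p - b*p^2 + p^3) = 3*b + p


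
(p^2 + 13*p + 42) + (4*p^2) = 5*p^2 + 13*p + 42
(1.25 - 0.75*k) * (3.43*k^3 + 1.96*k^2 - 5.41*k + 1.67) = -2.5725*k^4 + 2.8175*k^3 + 6.5075*k^2 - 8.015*k + 2.0875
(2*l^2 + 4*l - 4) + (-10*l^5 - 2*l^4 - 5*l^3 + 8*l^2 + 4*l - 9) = -10*l^5 - 2*l^4 - 5*l^3 + 10*l^2 + 8*l - 13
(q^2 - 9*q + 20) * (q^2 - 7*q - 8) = q^4 - 16*q^3 + 75*q^2 - 68*q - 160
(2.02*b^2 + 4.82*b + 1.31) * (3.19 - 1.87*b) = -3.7774*b^3 - 2.5696*b^2 + 12.9261*b + 4.1789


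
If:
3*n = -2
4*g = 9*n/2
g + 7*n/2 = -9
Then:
No Solution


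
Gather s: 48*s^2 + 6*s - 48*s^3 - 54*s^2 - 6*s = -48*s^3 - 6*s^2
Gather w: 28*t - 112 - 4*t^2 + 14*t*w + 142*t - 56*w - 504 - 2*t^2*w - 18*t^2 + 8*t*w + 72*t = -22*t^2 + 242*t + w*(-2*t^2 + 22*t - 56) - 616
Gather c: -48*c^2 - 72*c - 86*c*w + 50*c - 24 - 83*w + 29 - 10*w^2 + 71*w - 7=-48*c^2 + c*(-86*w - 22) - 10*w^2 - 12*w - 2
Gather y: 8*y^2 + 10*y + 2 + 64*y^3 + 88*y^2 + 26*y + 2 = 64*y^3 + 96*y^2 + 36*y + 4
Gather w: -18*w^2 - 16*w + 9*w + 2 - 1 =-18*w^2 - 7*w + 1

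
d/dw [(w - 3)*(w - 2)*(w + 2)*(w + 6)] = 4*w^3 + 9*w^2 - 44*w - 12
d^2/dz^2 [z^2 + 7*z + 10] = 2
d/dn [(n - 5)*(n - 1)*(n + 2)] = 3*n^2 - 8*n - 7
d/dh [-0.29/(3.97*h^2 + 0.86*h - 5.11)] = (2.3026*h + 0.2494)/(3.97*h^2 + 0.86*h - 5.11)^2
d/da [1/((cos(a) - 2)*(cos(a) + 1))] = (-sin(a) + sin(2*a))/((cos(a) - 2)^2*(cos(a) + 1)^2)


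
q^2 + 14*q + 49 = (q + 7)^2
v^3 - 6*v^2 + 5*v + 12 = (v - 4)*(v - 3)*(v + 1)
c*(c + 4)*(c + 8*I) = c^3 + 4*c^2 + 8*I*c^2 + 32*I*c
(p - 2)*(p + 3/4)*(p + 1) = p^3 - p^2/4 - 11*p/4 - 3/2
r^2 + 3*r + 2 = (r + 1)*(r + 2)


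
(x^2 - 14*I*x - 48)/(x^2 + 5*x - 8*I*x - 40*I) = (x - 6*I)/(x + 5)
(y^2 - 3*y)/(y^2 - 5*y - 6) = y*(3 - y)/(-y^2 + 5*y + 6)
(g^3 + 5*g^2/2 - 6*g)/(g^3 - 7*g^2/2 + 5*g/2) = (2*g^2 + 5*g - 12)/(2*g^2 - 7*g + 5)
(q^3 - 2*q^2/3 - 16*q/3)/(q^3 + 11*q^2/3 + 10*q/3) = (3*q - 8)/(3*q + 5)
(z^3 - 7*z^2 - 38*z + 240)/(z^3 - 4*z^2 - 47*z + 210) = (z^2 - 2*z - 48)/(z^2 + z - 42)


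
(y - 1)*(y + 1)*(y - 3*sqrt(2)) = y^3 - 3*sqrt(2)*y^2 - y + 3*sqrt(2)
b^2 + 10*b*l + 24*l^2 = (b + 4*l)*(b + 6*l)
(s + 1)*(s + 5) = s^2 + 6*s + 5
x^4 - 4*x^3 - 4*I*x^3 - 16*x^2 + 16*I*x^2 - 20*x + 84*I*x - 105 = (x - 7)*(x + 3)*(x - 5*I)*(x + I)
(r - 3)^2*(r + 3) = r^3 - 3*r^2 - 9*r + 27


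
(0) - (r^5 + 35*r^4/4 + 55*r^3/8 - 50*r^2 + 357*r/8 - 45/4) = -r^5 - 35*r^4/4 - 55*r^3/8 + 50*r^2 - 357*r/8 + 45/4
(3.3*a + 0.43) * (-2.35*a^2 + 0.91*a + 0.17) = -7.755*a^3 + 1.9925*a^2 + 0.9523*a + 0.0731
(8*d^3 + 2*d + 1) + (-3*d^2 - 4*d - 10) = 8*d^3 - 3*d^2 - 2*d - 9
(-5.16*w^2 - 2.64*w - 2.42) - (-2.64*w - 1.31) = -5.16*w^2 - 1.11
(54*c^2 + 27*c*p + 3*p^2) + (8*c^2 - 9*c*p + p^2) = 62*c^2 + 18*c*p + 4*p^2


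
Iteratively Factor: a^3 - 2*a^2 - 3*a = (a + 1)*(a^2 - 3*a) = a*(a + 1)*(a - 3)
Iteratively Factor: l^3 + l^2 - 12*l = (l + 4)*(l^2 - 3*l) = (l - 3)*(l + 4)*(l)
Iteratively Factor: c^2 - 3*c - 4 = (c + 1)*(c - 4)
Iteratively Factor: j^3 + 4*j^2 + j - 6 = (j - 1)*(j^2 + 5*j + 6) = (j - 1)*(j + 2)*(j + 3)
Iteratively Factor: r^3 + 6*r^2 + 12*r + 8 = (r + 2)*(r^2 + 4*r + 4) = (r + 2)^2*(r + 2)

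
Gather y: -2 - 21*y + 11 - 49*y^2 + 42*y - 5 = -49*y^2 + 21*y + 4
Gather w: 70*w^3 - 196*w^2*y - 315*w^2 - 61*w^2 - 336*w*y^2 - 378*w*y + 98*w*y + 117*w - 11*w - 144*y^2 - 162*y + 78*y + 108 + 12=70*w^3 + w^2*(-196*y - 376) + w*(-336*y^2 - 280*y + 106) - 144*y^2 - 84*y + 120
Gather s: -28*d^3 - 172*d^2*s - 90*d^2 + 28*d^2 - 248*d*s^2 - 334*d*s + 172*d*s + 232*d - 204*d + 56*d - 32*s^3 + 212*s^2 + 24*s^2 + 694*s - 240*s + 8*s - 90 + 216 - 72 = -28*d^3 - 62*d^2 + 84*d - 32*s^3 + s^2*(236 - 248*d) + s*(-172*d^2 - 162*d + 462) + 54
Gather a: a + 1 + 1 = a + 2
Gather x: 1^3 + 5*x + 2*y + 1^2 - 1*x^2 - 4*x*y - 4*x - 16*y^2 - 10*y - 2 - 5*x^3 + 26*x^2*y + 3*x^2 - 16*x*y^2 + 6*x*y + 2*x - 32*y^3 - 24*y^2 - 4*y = -5*x^3 + x^2*(26*y + 2) + x*(-16*y^2 + 2*y + 3) - 32*y^3 - 40*y^2 - 12*y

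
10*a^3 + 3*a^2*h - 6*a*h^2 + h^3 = (-5*a + h)*(-2*a + h)*(a + h)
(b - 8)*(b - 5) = b^2 - 13*b + 40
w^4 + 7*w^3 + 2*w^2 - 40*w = w*(w - 2)*(w + 4)*(w + 5)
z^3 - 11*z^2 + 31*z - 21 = (z - 7)*(z - 3)*(z - 1)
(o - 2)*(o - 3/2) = o^2 - 7*o/2 + 3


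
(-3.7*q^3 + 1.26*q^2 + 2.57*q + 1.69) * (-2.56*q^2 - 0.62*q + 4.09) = 9.472*q^5 - 0.9316*q^4 - 22.4934*q^3 - 0.7664*q^2 + 9.4635*q + 6.9121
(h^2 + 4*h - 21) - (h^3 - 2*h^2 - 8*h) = -h^3 + 3*h^2 + 12*h - 21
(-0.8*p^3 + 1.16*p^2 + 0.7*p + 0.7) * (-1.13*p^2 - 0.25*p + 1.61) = 0.904*p^5 - 1.1108*p^4 - 2.369*p^3 + 0.9016*p^2 + 0.952*p + 1.127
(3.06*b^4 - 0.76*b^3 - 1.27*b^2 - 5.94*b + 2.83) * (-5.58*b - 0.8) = -17.0748*b^5 + 1.7928*b^4 + 7.6946*b^3 + 34.1612*b^2 - 11.0394*b - 2.264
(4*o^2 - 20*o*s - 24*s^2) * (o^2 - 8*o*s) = 4*o^4 - 52*o^3*s + 136*o^2*s^2 + 192*o*s^3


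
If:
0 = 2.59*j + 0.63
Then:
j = -0.24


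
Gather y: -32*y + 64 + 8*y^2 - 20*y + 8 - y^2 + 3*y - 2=7*y^2 - 49*y + 70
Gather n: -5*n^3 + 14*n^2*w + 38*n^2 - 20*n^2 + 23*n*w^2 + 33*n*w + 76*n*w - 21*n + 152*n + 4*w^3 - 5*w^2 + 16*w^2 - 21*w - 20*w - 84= -5*n^3 + n^2*(14*w + 18) + n*(23*w^2 + 109*w + 131) + 4*w^3 + 11*w^2 - 41*w - 84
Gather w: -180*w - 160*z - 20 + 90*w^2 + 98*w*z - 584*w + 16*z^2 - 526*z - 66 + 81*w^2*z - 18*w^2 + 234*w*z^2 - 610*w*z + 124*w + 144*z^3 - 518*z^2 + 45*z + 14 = w^2*(81*z + 72) + w*(234*z^2 - 512*z - 640) + 144*z^3 - 502*z^2 - 641*z - 72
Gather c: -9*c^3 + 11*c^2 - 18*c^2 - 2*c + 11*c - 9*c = -9*c^3 - 7*c^2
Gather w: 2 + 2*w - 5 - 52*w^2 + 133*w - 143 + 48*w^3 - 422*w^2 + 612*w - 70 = 48*w^3 - 474*w^2 + 747*w - 216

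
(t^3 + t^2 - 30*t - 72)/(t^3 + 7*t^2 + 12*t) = (t - 6)/t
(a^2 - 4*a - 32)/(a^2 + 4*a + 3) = (a^2 - 4*a - 32)/(a^2 + 4*a + 3)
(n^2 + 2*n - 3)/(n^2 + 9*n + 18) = (n - 1)/(n + 6)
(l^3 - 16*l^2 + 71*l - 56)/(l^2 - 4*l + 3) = (l^2 - 15*l + 56)/(l - 3)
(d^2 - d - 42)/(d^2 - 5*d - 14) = (d + 6)/(d + 2)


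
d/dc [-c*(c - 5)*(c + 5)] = 25 - 3*c^2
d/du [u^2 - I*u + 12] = 2*u - I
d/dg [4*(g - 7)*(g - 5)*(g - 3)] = 12*g^2 - 120*g + 284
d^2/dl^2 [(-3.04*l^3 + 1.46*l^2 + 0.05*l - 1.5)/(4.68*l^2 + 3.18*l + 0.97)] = (-1.56319401867222e-13*l^4 - 75.148992*l^3 - 293.1516*l^2 - 152.465496*l - 14.279432)/(102.503232*l^6 + 208.948896*l^5 + 205.71408*l^4 + 118.773*l^3 + 42.63732*l^2 + 8.976186*l + 0.912673)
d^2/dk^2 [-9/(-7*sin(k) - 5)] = 63*(-7*sin(k)^2 + 5*sin(k) + 14)/(7*sin(k) + 5)^3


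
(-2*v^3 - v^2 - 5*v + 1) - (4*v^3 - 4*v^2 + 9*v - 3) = -6*v^3 + 3*v^2 - 14*v + 4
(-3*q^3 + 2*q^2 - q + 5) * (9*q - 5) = -27*q^4 + 33*q^3 - 19*q^2 + 50*q - 25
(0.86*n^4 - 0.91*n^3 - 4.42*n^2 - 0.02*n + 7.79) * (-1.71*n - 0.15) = -1.4706*n^5 + 1.4271*n^4 + 7.6947*n^3 + 0.6972*n^2 - 13.3179*n - 1.1685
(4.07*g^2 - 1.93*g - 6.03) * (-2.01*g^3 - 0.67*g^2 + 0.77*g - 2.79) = -8.1807*g^5 + 1.1524*g^4 + 16.5473*g^3 - 8.8013*g^2 + 0.741599999999999*g + 16.8237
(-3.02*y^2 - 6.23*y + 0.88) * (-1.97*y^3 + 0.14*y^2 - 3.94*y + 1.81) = 5.9494*y^5 + 11.8503*y^4 + 9.293*y^3 + 19.2032*y^2 - 14.7435*y + 1.5928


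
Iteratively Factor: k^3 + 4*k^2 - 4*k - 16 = (k - 2)*(k^2 + 6*k + 8) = (k - 2)*(k + 2)*(k + 4)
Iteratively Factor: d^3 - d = (d - 1)*(d^2 + d) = d*(d - 1)*(d + 1)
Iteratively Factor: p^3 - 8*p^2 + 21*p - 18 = (p - 3)*(p^2 - 5*p + 6) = (p - 3)*(p - 2)*(p - 3)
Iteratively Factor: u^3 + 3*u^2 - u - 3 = (u + 3)*(u^2 - 1) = (u + 1)*(u + 3)*(u - 1)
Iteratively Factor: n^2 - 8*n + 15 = (n - 5)*(n - 3)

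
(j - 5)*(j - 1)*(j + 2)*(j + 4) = j^4 - 23*j^2 - 18*j + 40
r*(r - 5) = r^2 - 5*r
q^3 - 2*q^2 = q^2*(q - 2)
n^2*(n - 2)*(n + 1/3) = n^4 - 5*n^3/3 - 2*n^2/3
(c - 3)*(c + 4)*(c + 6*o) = c^3 + 6*c^2*o + c^2 + 6*c*o - 12*c - 72*o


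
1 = 1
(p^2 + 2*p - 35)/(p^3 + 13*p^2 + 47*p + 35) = (p - 5)/(p^2 + 6*p + 5)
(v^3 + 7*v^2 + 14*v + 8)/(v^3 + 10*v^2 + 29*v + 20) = (v + 2)/(v + 5)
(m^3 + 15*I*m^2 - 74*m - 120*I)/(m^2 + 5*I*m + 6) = (m^2 + 9*I*m - 20)/(m - I)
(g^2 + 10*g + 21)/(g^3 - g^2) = (g^2 + 10*g + 21)/(g^2*(g - 1))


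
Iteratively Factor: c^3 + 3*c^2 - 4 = (c - 1)*(c^2 + 4*c + 4) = (c - 1)*(c + 2)*(c + 2)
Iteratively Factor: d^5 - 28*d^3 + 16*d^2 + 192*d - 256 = (d - 4)*(d^4 + 4*d^3 - 12*d^2 - 32*d + 64) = (d - 4)*(d - 2)*(d^3 + 6*d^2 - 32) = (d - 4)*(d - 2)*(d + 4)*(d^2 + 2*d - 8) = (d - 4)*(d - 2)^2*(d + 4)*(d + 4)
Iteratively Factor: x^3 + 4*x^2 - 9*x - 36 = (x + 4)*(x^2 - 9) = (x + 3)*(x + 4)*(x - 3)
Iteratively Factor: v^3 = (v)*(v^2) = v^2*(v)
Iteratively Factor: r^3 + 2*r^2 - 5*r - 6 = (r + 1)*(r^2 + r - 6) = (r + 1)*(r + 3)*(r - 2)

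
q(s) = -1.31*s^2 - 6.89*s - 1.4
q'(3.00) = -14.75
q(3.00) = -33.86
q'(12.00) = -38.33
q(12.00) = -272.72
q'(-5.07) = 6.39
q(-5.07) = -0.14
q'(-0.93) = -4.45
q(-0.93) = 3.87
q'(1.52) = -10.87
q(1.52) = -14.90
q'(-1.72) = -2.38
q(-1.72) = 6.58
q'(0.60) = -8.46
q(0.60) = -6.01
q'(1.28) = -10.24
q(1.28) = -12.37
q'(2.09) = -12.37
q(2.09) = -21.52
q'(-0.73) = -4.98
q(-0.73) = 2.93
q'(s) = -2.62*s - 6.89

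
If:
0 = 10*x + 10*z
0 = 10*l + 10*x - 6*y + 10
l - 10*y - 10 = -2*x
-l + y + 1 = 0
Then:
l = -16/49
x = -72/49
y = -65/49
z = 72/49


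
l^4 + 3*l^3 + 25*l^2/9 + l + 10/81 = (l + 1/3)^2*(l + 2/3)*(l + 5/3)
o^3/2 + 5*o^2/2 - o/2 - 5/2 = (o/2 + 1/2)*(o - 1)*(o + 5)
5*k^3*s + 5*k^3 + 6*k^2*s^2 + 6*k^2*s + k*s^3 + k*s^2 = (k + s)*(5*k + s)*(k*s + k)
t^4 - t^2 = t^2*(t - 1)*(t + 1)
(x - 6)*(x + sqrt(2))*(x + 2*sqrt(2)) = x^3 - 6*x^2 + 3*sqrt(2)*x^2 - 18*sqrt(2)*x + 4*x - 24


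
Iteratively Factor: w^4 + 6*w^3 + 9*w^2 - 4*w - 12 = (w + 2)*(w^3 + 4*w^2 + w - 6) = (w - 1)*(w + 2)*(w^2 + 5*w + 6) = (w - 1)*(w + 2)*(w + 3)*(w + 2)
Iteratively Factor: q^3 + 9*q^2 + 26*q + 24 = (q + 3)*(q^2 + 6*q + 8) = (q + 3)*(q + 4)*(q + 2)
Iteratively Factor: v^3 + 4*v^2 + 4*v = (v)*(v^2 + 4*v + 4) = v*(v + 2)*(v + 2)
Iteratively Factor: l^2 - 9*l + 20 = (l - 4)*(l - 5)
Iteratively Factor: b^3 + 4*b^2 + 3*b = (b + 3)*(b^2 + b) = b*(b + 3)*(b + 1)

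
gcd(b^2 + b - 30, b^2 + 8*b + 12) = b + 6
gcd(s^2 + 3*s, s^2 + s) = s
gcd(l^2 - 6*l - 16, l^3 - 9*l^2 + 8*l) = l - 8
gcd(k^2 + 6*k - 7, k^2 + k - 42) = k + 7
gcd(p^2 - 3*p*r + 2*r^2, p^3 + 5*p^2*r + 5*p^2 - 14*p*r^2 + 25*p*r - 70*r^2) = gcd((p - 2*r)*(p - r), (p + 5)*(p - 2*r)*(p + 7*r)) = p - 2*r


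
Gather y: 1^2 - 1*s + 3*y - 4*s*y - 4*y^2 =-s - 4*y^2 + y*(3 - 4*s) + 1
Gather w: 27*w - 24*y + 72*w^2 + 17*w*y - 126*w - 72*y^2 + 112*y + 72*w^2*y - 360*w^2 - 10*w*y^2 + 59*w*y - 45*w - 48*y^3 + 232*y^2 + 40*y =w^2*(72*y - 288) + w*(-10*y^2 + 76*y - 144) - 48*y^3 + 160*y^2 + 128*y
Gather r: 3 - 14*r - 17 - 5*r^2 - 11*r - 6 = -5*r^2 - 25*r - 20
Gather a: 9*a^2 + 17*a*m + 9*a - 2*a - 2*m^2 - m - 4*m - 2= 9*a^2 + a*(17*m + 7) - 2*m^2 - 5*m - 2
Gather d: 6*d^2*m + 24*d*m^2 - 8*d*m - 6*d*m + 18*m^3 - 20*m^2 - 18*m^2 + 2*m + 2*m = 6*d^2*m + d*(24*m^2 - 14*m) + 18*m^3 - 38*m^2 + 4*m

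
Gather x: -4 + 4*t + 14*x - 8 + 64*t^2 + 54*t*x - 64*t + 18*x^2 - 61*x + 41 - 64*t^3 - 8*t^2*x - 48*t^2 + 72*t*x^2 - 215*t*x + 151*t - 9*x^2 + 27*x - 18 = -64*t^3 + 16*t^2 + 91*t + x^2*(72*t + 9) + x*(-8*t^2 - 161*t - 20) + 11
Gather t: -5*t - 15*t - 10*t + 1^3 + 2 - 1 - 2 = -30*t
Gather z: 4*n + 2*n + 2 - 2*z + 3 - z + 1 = 6*n - 3*z + 6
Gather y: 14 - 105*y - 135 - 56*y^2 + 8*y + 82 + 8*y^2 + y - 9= -48*y^2 - 96*y - 48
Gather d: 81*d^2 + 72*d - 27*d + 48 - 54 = 81*d^2 + 45*d - 6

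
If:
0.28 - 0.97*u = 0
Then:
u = 0.29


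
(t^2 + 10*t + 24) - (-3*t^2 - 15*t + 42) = 4*t^2 + 25*t - 18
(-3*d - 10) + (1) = -3*d - 9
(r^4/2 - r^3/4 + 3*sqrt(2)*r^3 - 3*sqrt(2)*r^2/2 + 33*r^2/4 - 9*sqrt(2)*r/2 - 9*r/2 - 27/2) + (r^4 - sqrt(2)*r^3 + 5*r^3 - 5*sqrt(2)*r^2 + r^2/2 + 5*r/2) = 3*r^4/2 + 2*sqrt(2)*r^3 + 19*r^3/4 - 13*sqrt(2)*r^2/2 + 35*r^2/4 - 9*sqrt(2)*r/2 - 2*r - 27/2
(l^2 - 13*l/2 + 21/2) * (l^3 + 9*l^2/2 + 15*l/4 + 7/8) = l^5 - 2*l^4 - 15*l^3 + 95*l^2/4 + 539*l/16 + 147/16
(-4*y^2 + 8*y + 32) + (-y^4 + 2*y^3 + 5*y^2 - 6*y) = -y^4 + 2*y^3 + y^2 + 2*y + 32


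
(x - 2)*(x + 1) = x^2 - x - 2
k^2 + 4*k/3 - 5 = (k - 5/3)*(k + 3)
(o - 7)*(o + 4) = o^2 - 3*o - 28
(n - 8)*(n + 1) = n^2 - 7*n - 8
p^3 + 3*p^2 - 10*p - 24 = (p - 3)*(p + 2)*(p + 4)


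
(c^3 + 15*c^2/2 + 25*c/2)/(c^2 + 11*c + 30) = c*(2*c + 5)/(2*(c + 6))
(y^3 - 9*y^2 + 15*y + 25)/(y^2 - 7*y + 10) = (y^2 - 4*y - 5)/(y - 2)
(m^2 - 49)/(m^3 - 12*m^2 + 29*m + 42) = (m + 7)/(m^2 - 5*m - 6)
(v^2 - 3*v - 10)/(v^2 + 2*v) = (v - 5)/v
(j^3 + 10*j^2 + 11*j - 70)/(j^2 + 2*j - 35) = (j^2 + 3*j - 10)/(j - 5)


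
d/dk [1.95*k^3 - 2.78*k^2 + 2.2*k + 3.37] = 5.85*k^2 - 5.56*k + 2.2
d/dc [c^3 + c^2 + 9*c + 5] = 3*c^2 + 2*c + 9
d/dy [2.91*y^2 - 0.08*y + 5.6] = 5.82*y - 0.08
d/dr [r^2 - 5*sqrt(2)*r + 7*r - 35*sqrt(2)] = 2*r - 5*sqrt(2) + 7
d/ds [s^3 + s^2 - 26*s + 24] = 3*s^2 + 2*s - 26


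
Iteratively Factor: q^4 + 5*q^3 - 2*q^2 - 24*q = (q + 4)*(q^3 + q^2 - 6*q) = (q - 2)*(q + 4)*(q^2 + 3*q) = q*(q - 2)*(q + 4)*(q + 3)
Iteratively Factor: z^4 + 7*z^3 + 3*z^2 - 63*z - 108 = (z - 3)*(z^3 + 10*z^2 + 33*z + 36) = (z - 3)*(z + 3)*(z^2 + 7*z + 12) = (z - 3)*(z + 3)*(z + 4)*(z + 3)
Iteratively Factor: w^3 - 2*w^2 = (w)*(w^2 - 2*w) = w^2*(w - 2)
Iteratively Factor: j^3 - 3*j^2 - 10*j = (j - 5)*(j^2 + 2*j) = j*(j - 5)*(j + 2)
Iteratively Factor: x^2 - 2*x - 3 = (x + 1)*(x - 3)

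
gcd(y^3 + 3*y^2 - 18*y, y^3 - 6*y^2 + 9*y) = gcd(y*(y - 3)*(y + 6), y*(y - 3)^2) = y^2 - 3*y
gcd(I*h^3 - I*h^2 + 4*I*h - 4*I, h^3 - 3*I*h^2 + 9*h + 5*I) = 1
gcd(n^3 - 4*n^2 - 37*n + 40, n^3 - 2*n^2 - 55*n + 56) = n^2 - 9*n + 8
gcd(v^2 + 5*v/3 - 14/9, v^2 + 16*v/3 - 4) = v - 2/3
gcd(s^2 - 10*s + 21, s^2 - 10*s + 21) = s^2 - 10*s + 21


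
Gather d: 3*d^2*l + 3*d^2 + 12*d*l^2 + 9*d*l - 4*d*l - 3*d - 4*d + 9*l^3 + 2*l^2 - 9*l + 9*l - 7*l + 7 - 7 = d^2*(3*l + 3) + d*(12*l^2 + 5*l - 7) + 9*l^3 + 2*l^2 - 7*l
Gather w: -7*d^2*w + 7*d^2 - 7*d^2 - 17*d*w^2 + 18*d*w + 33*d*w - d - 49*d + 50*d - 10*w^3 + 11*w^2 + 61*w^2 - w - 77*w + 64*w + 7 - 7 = -10*w^3 + w^2*(72 - 17*d) + w*(-7*d^2 + 51*d - 14)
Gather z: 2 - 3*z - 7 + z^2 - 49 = z^2 - 3*z - 54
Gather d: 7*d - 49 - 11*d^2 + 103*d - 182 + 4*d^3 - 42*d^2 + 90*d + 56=4*d^3 - 53*d^2 + 200*d - 175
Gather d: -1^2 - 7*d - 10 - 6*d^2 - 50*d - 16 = -6*d^2 - 57*d - 27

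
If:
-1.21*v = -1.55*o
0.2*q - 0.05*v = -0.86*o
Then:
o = 0.780645161290323*v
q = -3.10677419354839*v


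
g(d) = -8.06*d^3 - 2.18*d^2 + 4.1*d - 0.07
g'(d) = -24.18*d^2 - 4.36*d + 4.1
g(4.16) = -600.99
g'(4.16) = -432.49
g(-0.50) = -1.66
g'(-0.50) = 0.24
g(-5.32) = 1130.00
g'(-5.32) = -657.06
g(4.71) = -871.29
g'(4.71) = -552.85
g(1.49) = -25.46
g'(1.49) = -56.08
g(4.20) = -618.45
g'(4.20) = -440.75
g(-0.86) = -0.08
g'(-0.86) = -10.03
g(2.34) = -105.68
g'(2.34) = -138.50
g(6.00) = -1794.91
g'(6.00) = -892.54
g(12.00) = -14192.47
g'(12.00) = -3530.14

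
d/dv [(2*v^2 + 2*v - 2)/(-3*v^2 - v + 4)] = 2*(2*v^2 + 2*v + 3)/(9*v^4 + 6*v^3 - 23*v^2 - 8*v + 16)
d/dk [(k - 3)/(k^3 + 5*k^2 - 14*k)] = (k*(k^2 + 5*k - 14) - (k - 3)*(3*k^2 + 10*k - 14))/(k^2*(k^2 + 5*k - 14)^2)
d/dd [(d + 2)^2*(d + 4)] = (d + 2)*(3*d + 10)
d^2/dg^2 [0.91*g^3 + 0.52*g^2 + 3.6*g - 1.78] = 5.46*g + 1.04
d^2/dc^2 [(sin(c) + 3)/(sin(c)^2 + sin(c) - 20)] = (-sin(c)^5 - 11*sin(c)^4 - 127*sin(c)^3 - 245*sin(c)^2 - 322*sin(c) + 166)/(sin(c)^2 + sin(c) - 20)^3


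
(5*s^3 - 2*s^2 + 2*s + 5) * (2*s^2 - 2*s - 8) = 10*s^5 - 14*s^4 - 32*s^3 + 22*s^2 - 26*s - 40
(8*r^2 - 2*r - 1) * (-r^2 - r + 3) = -8*r^4 - 6*r^3 + 27*r^2 - 5*r - 3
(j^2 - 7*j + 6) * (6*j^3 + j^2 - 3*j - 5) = 6*j^5 - 41*j^4 + 26*j^3 + 22*j^2 + 17*j - 30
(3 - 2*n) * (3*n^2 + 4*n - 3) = -6*n^3 + n^2 + 18*n - 9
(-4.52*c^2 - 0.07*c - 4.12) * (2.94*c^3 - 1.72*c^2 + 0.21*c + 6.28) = -13.2888*c^5 + 7.5686*c^4 - 12.9416*c^3 - 21.3139*c^2 - 1.3048*c - 25.8736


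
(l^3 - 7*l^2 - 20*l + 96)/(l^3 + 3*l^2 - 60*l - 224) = (l - 3)/(l + 7)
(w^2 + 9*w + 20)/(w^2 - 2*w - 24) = (w + 5)/(w - 6)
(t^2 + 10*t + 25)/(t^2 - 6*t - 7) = (t^2 + 10*t + 25)/(t^2 - 6*t - 7)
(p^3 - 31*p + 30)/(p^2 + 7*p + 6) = (p^2 - 6*p + 5)/(p + 1)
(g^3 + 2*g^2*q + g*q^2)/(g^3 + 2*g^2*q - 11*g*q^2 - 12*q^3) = g*(-g - q)/(-g^2 - g*q + 12*q^2)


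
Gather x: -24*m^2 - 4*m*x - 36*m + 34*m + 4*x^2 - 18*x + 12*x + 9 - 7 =-24*m^2 - 2*m + 4*x^2 + x*(-4*m - 6) + 2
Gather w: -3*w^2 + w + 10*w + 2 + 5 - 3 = -3*w^2 + 11*w + 4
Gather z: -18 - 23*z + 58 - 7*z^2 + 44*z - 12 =-7*z^2 + 21*z + 28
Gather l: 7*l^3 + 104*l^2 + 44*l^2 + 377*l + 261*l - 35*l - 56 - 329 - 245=7*l^3 + 148*l^2 + 603*l - 630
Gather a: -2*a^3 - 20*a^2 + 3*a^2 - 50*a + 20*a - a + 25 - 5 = -2*a^3 - 17*a^2 - 31*a + 20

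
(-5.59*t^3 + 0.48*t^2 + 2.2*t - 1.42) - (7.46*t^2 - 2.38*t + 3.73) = -5.59*t^3 - 6.98*t^2 + 4.58*t - 5.15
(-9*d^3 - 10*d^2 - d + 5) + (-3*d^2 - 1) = -9*d^3 - 13*d^2 - d + 4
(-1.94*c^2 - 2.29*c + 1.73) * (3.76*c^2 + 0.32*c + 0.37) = -7.2944*c^4 - 9.2312*c^3 + 5.0542*c^2 - 0.2937*c + 0.6401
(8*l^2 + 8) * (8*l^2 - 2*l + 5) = 64*l^4 - 16*l^3 + 104*l^2 - 16*l + 40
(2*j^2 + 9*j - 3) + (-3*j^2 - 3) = -j^2 + 9*j - 6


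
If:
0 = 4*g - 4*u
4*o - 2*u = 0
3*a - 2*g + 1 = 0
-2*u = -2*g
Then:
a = 2*u/3 - 1/3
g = u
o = u/2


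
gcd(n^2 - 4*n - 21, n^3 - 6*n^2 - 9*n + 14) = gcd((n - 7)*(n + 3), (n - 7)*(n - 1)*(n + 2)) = n - 7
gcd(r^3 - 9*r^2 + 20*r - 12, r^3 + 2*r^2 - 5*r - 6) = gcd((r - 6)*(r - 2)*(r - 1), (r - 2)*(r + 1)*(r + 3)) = r - 2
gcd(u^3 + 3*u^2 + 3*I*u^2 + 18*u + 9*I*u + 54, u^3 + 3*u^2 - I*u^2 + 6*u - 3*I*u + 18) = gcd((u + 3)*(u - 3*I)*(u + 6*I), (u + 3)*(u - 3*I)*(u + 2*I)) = u^2 + u*(3 - 3*I) - 9*I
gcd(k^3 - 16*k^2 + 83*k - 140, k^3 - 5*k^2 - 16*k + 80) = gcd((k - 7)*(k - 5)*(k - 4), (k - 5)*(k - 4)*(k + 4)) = k^2 - 9*k + 20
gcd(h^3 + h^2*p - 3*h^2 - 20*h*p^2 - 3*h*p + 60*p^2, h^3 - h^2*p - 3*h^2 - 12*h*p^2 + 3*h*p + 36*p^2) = -h^2 + 4*h*p + 3*h - 12*p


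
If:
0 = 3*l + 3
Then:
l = -1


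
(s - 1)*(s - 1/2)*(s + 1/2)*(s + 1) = s^4 - 5*s^2/4 + 1/4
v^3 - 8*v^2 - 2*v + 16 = (v - 8)*(v - sqrt(2))*(v + sqrt(2))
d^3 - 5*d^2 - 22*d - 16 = (d - 8)*(d + 1)*(d + 2)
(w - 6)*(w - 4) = w^2 - 10*w + 24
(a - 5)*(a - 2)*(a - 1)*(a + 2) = a^4 - 6*a^3 + a^2 + 24*a - 20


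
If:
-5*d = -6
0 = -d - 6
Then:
No Solution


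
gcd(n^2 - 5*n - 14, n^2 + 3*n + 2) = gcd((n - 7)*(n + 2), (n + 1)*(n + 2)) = n + 2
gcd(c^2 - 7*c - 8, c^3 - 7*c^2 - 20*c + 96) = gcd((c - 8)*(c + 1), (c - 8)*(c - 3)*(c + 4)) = c - 8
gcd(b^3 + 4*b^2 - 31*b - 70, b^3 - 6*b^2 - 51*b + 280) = b^2 + 2*b - 35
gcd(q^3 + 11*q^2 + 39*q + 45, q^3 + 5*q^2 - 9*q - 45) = q^2 + 8*q + 15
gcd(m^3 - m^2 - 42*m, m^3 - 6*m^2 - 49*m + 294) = m - 7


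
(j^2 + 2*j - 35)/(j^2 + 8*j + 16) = (j^2 + 2*j - 35)/(j^2 + 8*j + 16)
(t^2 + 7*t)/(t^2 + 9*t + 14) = t/(t + 2)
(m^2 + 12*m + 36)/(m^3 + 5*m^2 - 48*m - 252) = 1/(m - 7)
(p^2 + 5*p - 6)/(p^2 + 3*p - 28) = (p^2 + 5*p - 6)/(p^2 + 3*p - 28)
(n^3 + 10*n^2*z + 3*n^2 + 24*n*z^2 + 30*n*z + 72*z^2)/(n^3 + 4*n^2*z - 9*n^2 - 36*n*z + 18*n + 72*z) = (n^2 + 6*n*z + 3*n + 18*z)/(n^2 - 9*n + 18)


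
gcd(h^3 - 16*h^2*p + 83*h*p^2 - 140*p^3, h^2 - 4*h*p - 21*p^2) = -h + 7*p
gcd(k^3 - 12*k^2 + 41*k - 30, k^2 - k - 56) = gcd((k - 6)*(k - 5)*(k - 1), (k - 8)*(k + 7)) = 1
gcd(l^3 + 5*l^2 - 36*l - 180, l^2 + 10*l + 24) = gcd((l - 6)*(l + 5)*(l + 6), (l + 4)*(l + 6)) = l + 6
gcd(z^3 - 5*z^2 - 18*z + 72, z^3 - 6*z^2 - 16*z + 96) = z^2 - 2*z - 24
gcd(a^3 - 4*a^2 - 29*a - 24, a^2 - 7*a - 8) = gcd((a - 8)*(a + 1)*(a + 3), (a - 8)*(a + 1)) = a^2 - 7*a - 8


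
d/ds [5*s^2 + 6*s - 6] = 10*s + 6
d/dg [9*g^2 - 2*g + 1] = 18*g - 2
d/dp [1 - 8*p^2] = -16*p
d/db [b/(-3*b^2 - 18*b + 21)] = (b^2 + 7)/(3*(b^4 + 12*b^3 + 22*b^2 - 84*b + 49))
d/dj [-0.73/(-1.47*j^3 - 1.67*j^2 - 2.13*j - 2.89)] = (-3.2193*j^2 - 2.4382*j - 1.5549)/(1.47*j^3 + 1.67*j^2 + 2.13*j + 2.89)^2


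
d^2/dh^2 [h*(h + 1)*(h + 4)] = 6*h + 10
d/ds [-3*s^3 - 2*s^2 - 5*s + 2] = -9*s^2 - 4*s - 5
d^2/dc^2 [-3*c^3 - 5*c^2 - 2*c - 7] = -18*c - 10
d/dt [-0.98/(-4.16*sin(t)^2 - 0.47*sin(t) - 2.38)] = -(8.1536*sin(t) + 0.4606)*cos(t)/(4.16*sin(t)^2 + 0.47*sin(t) + 2.38)^2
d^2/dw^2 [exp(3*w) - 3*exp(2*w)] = (9*exp(w) - 12)*exp(2*w)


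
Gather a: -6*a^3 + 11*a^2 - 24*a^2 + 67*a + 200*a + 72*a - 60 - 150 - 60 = -6*a^3 - 13*a^2 + 339*a - 270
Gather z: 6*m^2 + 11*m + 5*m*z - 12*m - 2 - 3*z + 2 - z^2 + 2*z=6*m^2 - m - z^2 + z*(5*m - 1)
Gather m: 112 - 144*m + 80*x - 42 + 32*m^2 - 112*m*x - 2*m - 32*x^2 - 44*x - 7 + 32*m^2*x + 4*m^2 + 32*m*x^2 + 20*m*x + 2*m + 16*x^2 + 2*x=m^2*(32*x + 36) + m*(32*x^2 - 92*x - 144) - 16*x^2 + 38*x + 63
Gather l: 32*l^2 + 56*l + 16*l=32*l^2 + 72*l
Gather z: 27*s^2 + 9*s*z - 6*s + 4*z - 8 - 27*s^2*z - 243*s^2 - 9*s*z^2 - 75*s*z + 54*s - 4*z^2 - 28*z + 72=-216*s^2 + 48*s + z^2*(-9*s - 4) + z*(-27*s^2 - 66*s - 24) + 64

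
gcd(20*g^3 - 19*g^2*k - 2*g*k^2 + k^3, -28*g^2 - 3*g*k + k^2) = 4*g + k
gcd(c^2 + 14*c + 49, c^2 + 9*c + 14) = c + 7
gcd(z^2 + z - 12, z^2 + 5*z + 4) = z + 4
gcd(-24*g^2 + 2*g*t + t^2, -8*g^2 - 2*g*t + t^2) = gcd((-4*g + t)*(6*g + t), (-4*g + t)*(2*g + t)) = -4*g + t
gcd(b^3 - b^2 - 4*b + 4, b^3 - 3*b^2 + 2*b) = b^2 - 3*b + 2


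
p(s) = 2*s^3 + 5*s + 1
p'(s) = 6*s^2 + 5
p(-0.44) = -1.37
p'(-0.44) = 6.16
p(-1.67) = -16.66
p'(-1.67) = 21.73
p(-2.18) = -30.62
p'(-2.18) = 33.51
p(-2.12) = -28.66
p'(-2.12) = 31.97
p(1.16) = 9.92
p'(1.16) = 13.07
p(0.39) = 3.07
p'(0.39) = 5.91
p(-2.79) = -56.39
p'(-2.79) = 51.70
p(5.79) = 418.16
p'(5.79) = 206.14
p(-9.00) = -1502.00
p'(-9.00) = 491.00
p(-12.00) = -3515.00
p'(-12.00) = 869.00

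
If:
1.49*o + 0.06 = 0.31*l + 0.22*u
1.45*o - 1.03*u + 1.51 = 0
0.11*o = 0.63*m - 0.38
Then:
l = 2.70456062291435*u - 4.81179087875417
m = 0.124028461959496*u + 0.421346469622332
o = 0.710344827586207*u - 1.04137931034483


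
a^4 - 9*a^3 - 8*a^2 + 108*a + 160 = (a - 8)*(a - 5)*(a + 2)^2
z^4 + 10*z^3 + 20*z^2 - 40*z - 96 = (z - 2)*(z + 2)*(z + 4)*(z + 6)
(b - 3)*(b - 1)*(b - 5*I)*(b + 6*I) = b^4 - 4*b^3 + I*b^3 + 33*b^2 - 4*I*b^2 - 120*b + 3*I*b + 90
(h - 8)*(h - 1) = h^2 - 9*h + 8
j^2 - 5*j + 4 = (j - 4)*(j - 1)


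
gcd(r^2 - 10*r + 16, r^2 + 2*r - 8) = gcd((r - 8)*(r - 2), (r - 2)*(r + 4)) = r - 2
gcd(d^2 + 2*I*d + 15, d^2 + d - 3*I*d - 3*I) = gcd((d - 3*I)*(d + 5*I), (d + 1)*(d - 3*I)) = d - 3*I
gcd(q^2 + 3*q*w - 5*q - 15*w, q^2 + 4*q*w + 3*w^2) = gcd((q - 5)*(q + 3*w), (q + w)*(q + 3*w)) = q + 3*w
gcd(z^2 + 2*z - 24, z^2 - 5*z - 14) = 1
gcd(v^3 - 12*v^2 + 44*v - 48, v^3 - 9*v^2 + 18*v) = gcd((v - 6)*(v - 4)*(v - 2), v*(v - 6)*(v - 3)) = v - 6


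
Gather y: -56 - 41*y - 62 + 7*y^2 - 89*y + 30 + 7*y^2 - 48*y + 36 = 14*y^2 - 178*y - 52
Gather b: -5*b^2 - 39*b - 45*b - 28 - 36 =-5*b^2 - 84*b - 64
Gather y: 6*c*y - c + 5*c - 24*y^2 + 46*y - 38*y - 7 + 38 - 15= 4*c - 24*y^2 + y*(6*c + 8) + 16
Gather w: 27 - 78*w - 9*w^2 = -9*w^2 - 78*w + 27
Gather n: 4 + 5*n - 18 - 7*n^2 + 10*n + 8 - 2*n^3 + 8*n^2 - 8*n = -2*n^3 + n^2 + 7*n - 6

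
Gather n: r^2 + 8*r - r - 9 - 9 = r^2 + 7*r - 18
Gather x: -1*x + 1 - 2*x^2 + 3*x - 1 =-2*x^2 + 2*x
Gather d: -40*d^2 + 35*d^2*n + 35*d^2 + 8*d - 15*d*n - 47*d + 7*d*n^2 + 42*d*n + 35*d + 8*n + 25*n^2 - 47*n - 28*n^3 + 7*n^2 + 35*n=d^2*(35*n - 5) + d*(7*n^2 + 27*n - 4) - 28*n^3 + 32*n^2 - 4*n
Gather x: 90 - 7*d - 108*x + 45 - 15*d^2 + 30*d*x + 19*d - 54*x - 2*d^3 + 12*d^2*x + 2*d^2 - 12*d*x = -2*d^3 - 13*d^2 + 12*d + x*(12*d^2 + 18*d - 162) + 135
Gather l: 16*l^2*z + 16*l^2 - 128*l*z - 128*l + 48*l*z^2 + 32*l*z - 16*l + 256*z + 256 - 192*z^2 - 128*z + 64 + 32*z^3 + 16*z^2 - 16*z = l^2*(16*z + 16) + l*(48*z^2 - 96*z - 144) + 32*z^3 - 176*z^2 + 112*z + 320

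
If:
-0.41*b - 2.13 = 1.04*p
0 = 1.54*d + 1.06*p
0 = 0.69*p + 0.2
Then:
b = -4.46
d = 0.20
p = -0.29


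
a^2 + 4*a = a*(a + 4)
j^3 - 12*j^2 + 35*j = j*(j - 7)*(j - 5)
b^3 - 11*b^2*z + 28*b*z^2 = b*(b - 7*z)*(b - 4*z)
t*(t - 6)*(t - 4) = t^3 - 10*t^2 + 24*t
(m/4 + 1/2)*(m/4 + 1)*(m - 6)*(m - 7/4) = m^4/16 - 7*m^3/64 - 7*m^2/4 + m/16 + 21/4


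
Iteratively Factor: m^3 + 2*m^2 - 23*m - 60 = (m - 5)*(m^2 + 7*m + 12) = (m - 5)*(m + 3)*(m + 4)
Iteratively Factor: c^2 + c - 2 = (c - 1)*(c + 2)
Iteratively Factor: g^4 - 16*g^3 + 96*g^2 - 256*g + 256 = (g - 4)*(g^3 - 12*g^2 + 48*g - 64) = (g - 4)^2*(g^2 - 8*g + 16) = (g - 4)^3*(g - 4)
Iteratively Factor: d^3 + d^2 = (d + 1)*(d^2) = d*(d + 1)*(d)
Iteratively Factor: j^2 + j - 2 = (j + 2)*(j - 1)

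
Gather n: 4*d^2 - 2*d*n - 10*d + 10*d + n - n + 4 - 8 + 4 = 4*d^2 - 2*d*n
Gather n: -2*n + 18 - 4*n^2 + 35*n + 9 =-4*n^2 + 33*n + 27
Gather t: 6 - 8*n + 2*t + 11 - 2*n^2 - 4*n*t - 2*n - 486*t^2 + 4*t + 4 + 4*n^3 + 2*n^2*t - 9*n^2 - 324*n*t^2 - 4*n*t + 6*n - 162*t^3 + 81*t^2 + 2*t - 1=4*n^3 - 11*n^2 - 4*n - 162*t^3 + t^2*(-324*n - 405) + t*(2*n^2 - 8*n + 8) + 20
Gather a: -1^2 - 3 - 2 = -6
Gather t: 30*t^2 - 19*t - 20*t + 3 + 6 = 30*t^2 - 39*t + 9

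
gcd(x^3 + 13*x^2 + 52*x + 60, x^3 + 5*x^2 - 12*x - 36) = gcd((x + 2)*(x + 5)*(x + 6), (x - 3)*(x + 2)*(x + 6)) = x^2 + 8*x + 12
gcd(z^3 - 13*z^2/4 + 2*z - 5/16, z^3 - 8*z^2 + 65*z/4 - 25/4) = z^2 - 3*z + 5/4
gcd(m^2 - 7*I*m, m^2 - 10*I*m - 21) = m - 7*I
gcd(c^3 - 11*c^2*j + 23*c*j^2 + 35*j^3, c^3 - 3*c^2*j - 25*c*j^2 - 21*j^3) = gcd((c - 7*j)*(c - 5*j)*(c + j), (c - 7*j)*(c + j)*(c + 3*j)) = c^2 - 6*c*j - 7*j^2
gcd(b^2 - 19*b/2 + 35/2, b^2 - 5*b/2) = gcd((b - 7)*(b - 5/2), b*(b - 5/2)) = b - 5/2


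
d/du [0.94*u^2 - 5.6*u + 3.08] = 1.88*u - 5.6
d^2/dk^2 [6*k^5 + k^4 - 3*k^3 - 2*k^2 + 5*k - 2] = 120*k^3 + 12*k^2 - 18*k - 4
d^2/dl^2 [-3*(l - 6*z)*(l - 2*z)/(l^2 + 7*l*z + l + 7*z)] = 6*(-(l - 6*z)*(l - 2*z)*(2*l + 7*z + 1)^2 + ((l - 6*z)*(l - 2*z) + (l - 6*z)*(2*l + 7*z + 1) + (l - 2*z)*(2*l + 7*z + 1))*(l^2 + 7*l*z + l + 7*z) - (l^2 + 7*l*z + l + 7*z)^2)/(l^2 + 7*l*z + l + 7*z)^3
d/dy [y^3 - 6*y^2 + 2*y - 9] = 3*y^2 - 12*y + 2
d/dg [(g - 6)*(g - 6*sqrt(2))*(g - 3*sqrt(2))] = 3*g^2 - 18*sqrt(2)*g - 12*g + 36 + 54*sqrt(2)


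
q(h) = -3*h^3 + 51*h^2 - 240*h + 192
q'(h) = -9*h^2 + 102*h - 240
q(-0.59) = 351.97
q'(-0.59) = -303.31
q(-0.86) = 438.03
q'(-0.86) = -334.38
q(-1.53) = 689.33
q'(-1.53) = -417.13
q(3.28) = -152.38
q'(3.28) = -2.27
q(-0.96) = 472.06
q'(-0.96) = -346.21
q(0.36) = 112.07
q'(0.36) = -204.45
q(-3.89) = 2073.93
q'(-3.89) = -772.97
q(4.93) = -111.12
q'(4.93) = 44.12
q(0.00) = 192.00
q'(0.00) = -240.00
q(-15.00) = 25392.00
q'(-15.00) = -3795.00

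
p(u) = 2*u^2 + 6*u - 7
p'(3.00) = 18.00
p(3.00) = 29.00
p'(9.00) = 42.00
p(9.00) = 209.00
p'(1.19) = 10.76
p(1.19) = 2.97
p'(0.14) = 6.56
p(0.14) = -6.12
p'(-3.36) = -7.44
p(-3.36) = -4.58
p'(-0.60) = 3.60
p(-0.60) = -9.88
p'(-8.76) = -29.04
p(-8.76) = 93.92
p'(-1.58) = -0.32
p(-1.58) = -11.49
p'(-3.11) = -6.44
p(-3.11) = -6.32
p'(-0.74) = 3.04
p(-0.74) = -10.34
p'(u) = 4*u + 6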